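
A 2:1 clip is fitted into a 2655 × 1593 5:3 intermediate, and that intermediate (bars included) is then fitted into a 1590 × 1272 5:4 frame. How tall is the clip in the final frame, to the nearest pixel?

795 px

2:1 in 2655×1593: fills the width, so the clip is 2655.00 × 1327.50.
The 5:3 canvas is width-limited in 1590×1272, giving 1590.00 × 954.00; scale factor 0.5989.
So the clip's height is 1327.50 × 0.5989 ≈ 795.00.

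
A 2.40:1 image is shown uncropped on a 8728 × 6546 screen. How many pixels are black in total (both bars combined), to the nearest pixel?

2.40:1 (2.400) > 4:3 (1.333), so the image fills the width.
That makes the image 3636.6667 px tall (8728 / 2.400).
Black = 6546 − 3636.6667 = 2909.3333 px.
Bar area = 2909.3333 × 8728 ≈ 25392661 px.

25392661 pixels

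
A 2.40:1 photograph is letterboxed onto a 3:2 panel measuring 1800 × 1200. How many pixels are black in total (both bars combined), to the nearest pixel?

2.40:1 is wider than 3:2, so it spans the full width.
That makes the image 750.0000 px tall (1800 / 2.400).
Black = 1200 − 750.0000 = 450.0000 px.
Across the 1800-px span: 450.0000 × 1800 ≈ 810000 px.

810000 pixels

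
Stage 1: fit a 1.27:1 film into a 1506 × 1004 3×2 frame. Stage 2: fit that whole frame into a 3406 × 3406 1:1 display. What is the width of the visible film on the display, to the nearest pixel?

Inside the 1506×1004 canvas the film is height-limited at 1275.08 × 1004.00.
The 3×2 canvas is width-limited in 3406×3406, giving 3406.00 × 2270.67; scale factor 2.2616.
So the film's width is 1275.08 × 2.2616 ≈ 2883.75.

2884 px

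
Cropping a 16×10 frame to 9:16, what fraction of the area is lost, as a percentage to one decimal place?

64.8%

Going from 16×10 to 9:16 means cutting width while keeping height.
(0.562)/(1.600) ≈ 0.352 of the area survives, leaving 64.84% discarded.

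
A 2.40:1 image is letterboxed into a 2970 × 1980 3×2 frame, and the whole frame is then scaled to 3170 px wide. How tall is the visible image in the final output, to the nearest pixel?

1321 px

At 2970×1980 the image is width-limited, so height = 2970 / 2.400 ≈ 1237.50 px.
The frame scales by 3170/2970 = 1.0673; 1237.50 × 1.0673 ≈ 1320.83 px.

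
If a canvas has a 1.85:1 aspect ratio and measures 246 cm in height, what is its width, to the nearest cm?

455 cm

At 1.85:1, 246 × 1.850 ≈ 455.10.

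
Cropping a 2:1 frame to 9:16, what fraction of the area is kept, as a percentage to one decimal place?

9:16 is narrower than 2:1, so the crop keeps the full height and trims the width.
Area ratio = (0.562)/(2.000) = 28.12% retained.

28.1%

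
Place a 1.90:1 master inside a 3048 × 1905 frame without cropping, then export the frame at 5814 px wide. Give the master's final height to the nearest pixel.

Fitted into 3048×1905, the master spans the width; its height is 3048 / 1.900 ≈ 1604.21 px.
Scaling 3048 → 5814 is ×1.9075, so the height becomes 1604.21 × 1.9075 ≈ 3060.00 px.

3060 px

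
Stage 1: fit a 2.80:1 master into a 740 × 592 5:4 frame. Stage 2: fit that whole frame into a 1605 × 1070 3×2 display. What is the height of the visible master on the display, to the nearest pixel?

Inside the 740×592 canvas the master is width-limited at 740.00 × 264.29.
The 5:4 canvas is height-limited in 1605×1070, giving 1337.50 × 1070.00; scale factor 1.8074.
So the master's height is 264.29 × 1.8074 ≈ 477.68.

478 px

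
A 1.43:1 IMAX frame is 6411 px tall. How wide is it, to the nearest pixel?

6411 × 1.430 = 9167.73.

9168 px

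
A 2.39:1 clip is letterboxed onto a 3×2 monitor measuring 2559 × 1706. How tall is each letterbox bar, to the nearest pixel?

318 px

2.39:1 (2.390) > 3×2 (1.500), so the clip fills the width.
That makes the image 1070.71 px tall (2559 / 2.390).
1706 − 1070.71 = 635.29 px of bars (317.64 each).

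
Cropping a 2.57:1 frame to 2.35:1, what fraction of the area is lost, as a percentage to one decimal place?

The height stays; only width is cut (since 2.35:1 is narrower than 2.57:1).
Area ratio = (2.350)/(2.570) = 91.44%; the remaining 8.56% is cropped out.

8.6%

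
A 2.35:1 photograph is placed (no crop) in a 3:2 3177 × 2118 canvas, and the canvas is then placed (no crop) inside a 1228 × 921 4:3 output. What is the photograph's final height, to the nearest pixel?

Inside the 3177×2118 canvas the photograph is width-limited at 3177.00 × 1351.91.
The 3:2 canvas is width-limited in 1228×921, giving 1228.00 × 818.67; scale factor 0.3865.
The photograph scales with it: height 1351.91 × 0.3865 ≈ 522.55.

523 px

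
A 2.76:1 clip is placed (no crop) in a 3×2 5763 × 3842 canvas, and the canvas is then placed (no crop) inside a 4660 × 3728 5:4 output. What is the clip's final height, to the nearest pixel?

1688 px

First fit — 2.76:1 into 5763×3842 spans the width: 5763.00 × 2088.04.
The 3×2 canvas is width-limited in 4660×3728, giving 4660.00 × 3106.67; scale factor 0.8086.
The clip scales with it: height 2088.04 × 0.8086 ≈ 1688.41.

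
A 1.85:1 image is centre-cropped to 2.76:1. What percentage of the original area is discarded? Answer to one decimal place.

The width stays; only height is cut (since 2.76:1 is wider than 1.85:1).
(1.850)/(2.760) ≈ 0.670 of the area survives, leaving 32.97% discarded.

33.0%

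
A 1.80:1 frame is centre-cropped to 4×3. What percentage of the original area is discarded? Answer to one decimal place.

25.9%

The height stays; only width is cut (since 4×3 is narrower than 1.80:1).
Fraction kept = (1.333)/(1.800) ≈ 74.07%, so 25.93% is lost.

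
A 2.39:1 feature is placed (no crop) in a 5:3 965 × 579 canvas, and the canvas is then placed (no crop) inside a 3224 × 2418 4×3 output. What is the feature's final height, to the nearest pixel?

2.39:1 in 965×579: fills the width, so the feature is 965.00 × 403.77.
The 5:3 canvas is width-limited in 3224×2418, giving 3224.00 × 1934.40; scale factor 3.3409.
The feature scales with it: height 403.77 × 3.3409 ≈ 1348.95.

1349 px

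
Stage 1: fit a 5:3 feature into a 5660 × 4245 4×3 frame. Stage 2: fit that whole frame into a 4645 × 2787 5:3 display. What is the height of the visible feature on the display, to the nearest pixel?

2230 px

5:3 in 5660×4245: fills the width, so the feature is 5660.00 × 3396.00.
The 4×3 canvas is height-limited in 4645×2787, giving 3716.00 × 2787.00; scale factor 0.6565.
Applying the same ×0.6565: 3396.00 → 2229.60.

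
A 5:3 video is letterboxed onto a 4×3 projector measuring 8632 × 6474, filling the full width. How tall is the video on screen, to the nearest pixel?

That makes the image 5179.20 px tall (8632 × 3/5).

5179 px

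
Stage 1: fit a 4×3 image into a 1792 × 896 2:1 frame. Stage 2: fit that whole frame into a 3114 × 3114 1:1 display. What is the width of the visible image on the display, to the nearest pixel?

First fit — 4×3 into 1792×896 spans the height: 1194.67 × 896.00.
2:1 in 3114×3114: fills the width, so the intermediate becomes 3114.00 × 1557.00 — a scale of ×1.7377.
The image scales with it: width 1194.67 × 1.7377 ≈ 2076.00.

2076 px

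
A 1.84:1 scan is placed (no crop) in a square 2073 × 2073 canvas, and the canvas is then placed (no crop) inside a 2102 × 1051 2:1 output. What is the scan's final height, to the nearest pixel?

First fit — 1.84:1 into 2073×2073 spans the width: 2073.00 × 1126.63.
square in 2102×1051: fills the height, so the intermediate becomes 1051.00 × 1051.00 — a scale of ×0.5070.
So the scan's height is 1126.63 × 0.5070 ≈ 571.20.

571 px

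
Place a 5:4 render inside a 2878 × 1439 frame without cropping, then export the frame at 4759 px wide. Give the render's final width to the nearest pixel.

At 2878×1439 the render is height-limited, so width = 1439 × 5/4 ≈ 1798.75 px.
Resizing to 4759 px wide multiplies everything by 1.6536: 1798.75 → 2974.38 px.

2974 px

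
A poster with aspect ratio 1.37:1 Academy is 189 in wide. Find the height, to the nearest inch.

189 / 1.370 = 137.96.

138 in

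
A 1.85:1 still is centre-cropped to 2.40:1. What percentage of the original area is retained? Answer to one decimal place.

77.1%

Going from 1.85:1 to 2.40:1 means cutting height while keeping width.
(1.850)/(2.400) ≈ 0.771 of the area survives.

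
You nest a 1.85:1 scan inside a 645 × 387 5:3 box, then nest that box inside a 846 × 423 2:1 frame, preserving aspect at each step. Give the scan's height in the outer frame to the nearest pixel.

Inside the 645×387 canvas the scan is width-limited at 645.00 × 348.65.
5:3 in 846×423: fills the height, so the intermediate becomes 705.00 × 423.00 — a scale of ×1.0930.
So the scan's height is 348.65 × 1.0930 ≈ 381.08.

381 px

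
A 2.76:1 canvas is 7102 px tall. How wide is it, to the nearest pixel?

19602 px

At 2.76:1, 7102 × 2.760 ≈ 19601.52.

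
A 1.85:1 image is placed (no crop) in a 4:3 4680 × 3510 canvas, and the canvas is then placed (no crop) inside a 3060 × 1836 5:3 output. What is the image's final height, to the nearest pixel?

1323 px

First fit — 1.85:1 into 4680×3510 spans the width: 4680.00 × 2529.73.
Second fit — the 4:3 canvas into 3060×1836 spans the height: 2448.00 × 1836.00 (×0.5231 from 4680×3510).
So the image's height is 2529.73 × 0.5231 ≈ 1323.24.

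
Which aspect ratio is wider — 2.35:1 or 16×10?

2.35 and 16×10 = 1.6; 2.35 > 1.6.

2.35:1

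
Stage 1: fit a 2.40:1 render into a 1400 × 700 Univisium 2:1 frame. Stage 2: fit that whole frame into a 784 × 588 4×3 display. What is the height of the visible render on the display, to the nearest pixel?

327 px

First fit — 2.40:1 into 1400×700 spans the width: 1400.00 × 583.33.
Second fit — the Univisium 2:1 canvas into 784×588 spans the width: 784.00 × 392.00 (×0.5600 from 1400×700).
Applying the same ×0.5600: 583.33 → 326.67.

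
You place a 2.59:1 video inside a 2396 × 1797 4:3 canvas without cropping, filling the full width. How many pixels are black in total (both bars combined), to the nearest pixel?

2089081 pixels

That makes the image 925.0965 px tall (2396 / 2.590).
Black = 1797 − 925.0965 = 871.9035 px.
That's 871.9035 × 2396 ≈ 2089081 black pixels.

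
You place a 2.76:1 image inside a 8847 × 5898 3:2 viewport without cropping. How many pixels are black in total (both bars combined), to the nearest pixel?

2.76:1 (2.760) > 3:2 (1.500), so the image fills the width.
Content height = 8847 / 2.760 ≈ 3205.4348 px.
Black = 5898 − 3205.4348 = 2692.5652 px.
That's 2692.5652 × 8847 ≈ 23821124 black pixels.

23821124 pixels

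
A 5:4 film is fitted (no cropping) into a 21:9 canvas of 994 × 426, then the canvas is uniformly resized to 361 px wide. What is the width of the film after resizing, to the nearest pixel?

193 px

In the 994×426 frame the film fills the height: width = 426 × 5/4 ≈ 532.50 px.
Resizing to 361 px wide multiplies everything by 0.3632: 532.50 → 193.39 px.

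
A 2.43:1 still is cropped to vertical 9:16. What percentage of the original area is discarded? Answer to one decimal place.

Going from 2.43:1 to vertical 9:16 means cutting width while keeping height.
Area ratio = (0.562)/(2.430) = 23.15%; the remaining 76.85% is cropped out.

76.9%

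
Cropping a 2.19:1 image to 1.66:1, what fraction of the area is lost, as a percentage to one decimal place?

1.66:1 is narrower than 2.19:1, so the crop keeps the full height and trims the width.
(1.660)/(2.190) ≈ 0.758 of the area survives, leaving 24.20% discarded.

24.2%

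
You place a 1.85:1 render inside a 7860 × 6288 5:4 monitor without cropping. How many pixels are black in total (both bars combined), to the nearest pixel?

16029302 pixels

1.85:1 (1.850) > 5:4 (1.250), so the render fills the width.
That makes the image 4248.6486 px tall (7860 / 1.850).
6288 − 4248.6486 = 2039.3514 px of bars.
Across the 7860-px span: 2039.3514 × 7860 ≈ 16029302 px.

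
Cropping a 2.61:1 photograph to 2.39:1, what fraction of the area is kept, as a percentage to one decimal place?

91.6%

The height stays; only width is cut (since 2.39:1 is narrower than 2.61:1).
Fraction kept = (2.390)/(2.610) ≈ 91.57%.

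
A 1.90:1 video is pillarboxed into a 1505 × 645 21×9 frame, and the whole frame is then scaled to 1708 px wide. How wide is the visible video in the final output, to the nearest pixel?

Fitted into 1505×645, the video spans the height; its width is 645 × 1.900 ≈ 1225.50 px.
Scaling 1505 → 1708 is ×1.1349, so the width becomes 1225.50 × 1.1349 ≈ 1390.80 px.

1391 px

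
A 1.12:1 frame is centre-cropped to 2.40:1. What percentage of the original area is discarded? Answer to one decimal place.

2.40:1 is wider than 1.12:1, so the crop keeps the full width and trims the height.
(1.120)/(2.400) ≈ 0.467 of the area survives, leaving 53.33% discarded.

53.3%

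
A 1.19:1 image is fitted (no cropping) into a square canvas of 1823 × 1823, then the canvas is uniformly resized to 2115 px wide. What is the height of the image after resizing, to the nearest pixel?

Fitted into 1823×1823, the image spans the width; its height is 1823 / 1.190 ≈ 1531.93 px.
The frame scales by 2115/1823 = 1.1602; 1531.93 × 1.1602 ≈ 1777.31 px.

1777 px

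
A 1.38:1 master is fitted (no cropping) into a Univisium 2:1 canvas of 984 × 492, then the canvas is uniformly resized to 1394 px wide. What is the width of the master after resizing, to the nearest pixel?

In the 984×492 frame the master fills the height: width = 492 × 1.380 ≈ 678.96 px.
Scaling 984 → 1394 is ×1.4167, so the width becomes 678.96 × 1.4167 ≈ 961.86 px.

962 px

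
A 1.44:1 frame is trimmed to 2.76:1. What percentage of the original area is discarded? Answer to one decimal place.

The width stays; only height is cut (since 2.76:1 is wider than 1.44:1).
Fraction kept = (1.440)/(2.760) ≈ 52.17%, so 47.83% is lost.

47.8%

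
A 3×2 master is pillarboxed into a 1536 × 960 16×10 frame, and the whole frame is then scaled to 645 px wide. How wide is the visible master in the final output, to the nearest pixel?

605 px

At 1536×960 the master is height-limited, so width = 960 × 3/2 ≈ 1440.00 px.
Resizing to 645 px wide multiplies everything by 0.4199: 1440.00 → 604.69 px.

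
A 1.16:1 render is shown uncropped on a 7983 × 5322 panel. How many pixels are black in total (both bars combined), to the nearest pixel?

9630053 pixels

1.16:1 (1.160) < 3×2 (1.500), so the render fills the height.
Content width = 5322 × 1.160 ≈ 6173.5200 px.
Leftover width: 7983 − 6173.5200 = 1809.4800 px.
That's 1809.4800 × 5322 ≈ 9630053 black pixels.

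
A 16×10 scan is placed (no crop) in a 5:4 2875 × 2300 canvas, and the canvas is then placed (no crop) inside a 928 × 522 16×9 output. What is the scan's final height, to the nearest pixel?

408 px

Inside the 2875×2300 canvas the scan is width-limited at 2875.00 × 1796.88.
The 5:4 canvas is height-limited in 928×522, giving 652.50 × 522.00; scale factor 0.2270.
The scan scales with it: height 1796.88 × 0.2270 ≈ 407.81.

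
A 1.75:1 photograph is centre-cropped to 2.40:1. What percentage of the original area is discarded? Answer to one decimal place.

27.1%

Going from 1.75:1 to 2.40:1 means cutting height while keeping width.
Fraction kept = (1.750)/(2.400) ≈ 72.92%, so 27.08% is lost.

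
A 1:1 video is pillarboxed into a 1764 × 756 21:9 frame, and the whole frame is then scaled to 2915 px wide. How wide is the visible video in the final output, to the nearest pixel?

1249 px

Fitted into 1764×756, the video spans the height; its width is 756 × 1/1 ≈ 756.00 px.
The frame scales by 2915/1764 = 1.6525; 756.00 × 1.6525 ≈ 1249.29 px.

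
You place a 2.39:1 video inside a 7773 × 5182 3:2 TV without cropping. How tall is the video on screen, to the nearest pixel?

Since 2.390 > 1.500, the video is width-limited.
The video is 7773 / 2.390 ≈ 3252.30 px tall.

3252 px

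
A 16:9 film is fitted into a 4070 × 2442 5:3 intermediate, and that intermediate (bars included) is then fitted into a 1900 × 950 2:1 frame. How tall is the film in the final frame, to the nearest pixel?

16:9 in 4070×2442: fills the width, so the film is 4070.00 × 2289.38.
Second fit — the 5:3 canvas into 1900×950 spans the height: 1583.33 × 950.00 (×0.3890 from 4070×2442).
The film scales with it: height 2289.38 × 0.3890 ≈ 890.62.

891 px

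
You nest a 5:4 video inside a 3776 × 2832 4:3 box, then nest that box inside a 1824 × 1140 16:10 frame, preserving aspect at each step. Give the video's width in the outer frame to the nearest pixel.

1425 px

First fit — 5:4 into 3776×2832 spans the height: 3540.00 × 2832.00.
The 4:3 canvas is height-limited in 1824×1140, giving 1520.00 × 1140.00; scale factor 0.4025.
The video scales with it: width 3540.00 × 0.4025 ≈ 1425.00.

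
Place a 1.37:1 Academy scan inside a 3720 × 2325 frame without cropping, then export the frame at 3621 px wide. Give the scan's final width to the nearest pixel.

3100 px

Fitted into 3720×2325, the scan spans the height; its width is 2325 × 1.370 ≈ 3185.25 px.
The frame scales by 3621/3720 = 0.9734; 3185.25 × 0.9734 ≈ 3100.48 px.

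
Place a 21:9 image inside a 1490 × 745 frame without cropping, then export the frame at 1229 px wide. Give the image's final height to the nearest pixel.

527 px

Fitted into 1490×745, the image spans the width; its height is 1490 × 9/21 ≈ 638.57 px.
Scaling 1490 → 1229 is ×0.8248, so the height becomes 638.57 × 0.8248 ≈ 526.71 px.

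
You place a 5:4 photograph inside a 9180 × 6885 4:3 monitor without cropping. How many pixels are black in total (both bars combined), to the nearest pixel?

5:4 (1.250) < 4:3 (1.333), so the photograph fills the height.
Content width = 6885 × 5/4 ≈ 8606.2500 px.
Leftover width: 9180 − 8606.2500 = 573.7500 px.
That's 573.7500 × 6885 ≈ 3950269 black pixels.

3950269 pixels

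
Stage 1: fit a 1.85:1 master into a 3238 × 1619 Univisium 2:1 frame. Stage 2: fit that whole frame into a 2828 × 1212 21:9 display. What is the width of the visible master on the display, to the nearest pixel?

2242 px

1.85:1 in 3238×1619: fills the height, so the master is 2995.15 × 1619.00.
Second fit — the Univisium 2:1 canvas into 2828×1212 spans the height: 2424.00 × 1212.00 (×0.7486 from 3238×1619).
Applying the same ×0.7486: 2995.15 → 2242.20.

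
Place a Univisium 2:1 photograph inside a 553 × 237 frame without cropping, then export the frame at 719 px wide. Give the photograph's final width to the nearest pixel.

Fitted into 553×237, the photograph spans the height; its width is 237 × 2/1 ≈ 474.00 px.
Scaling 553 → 719 is ×1.3002, so the width becomes 474.00 × 1.3002 ≈ 616.29 px.

616 px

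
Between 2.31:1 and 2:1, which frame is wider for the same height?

2.31 and 2; 2.31 > 2.

2.31:1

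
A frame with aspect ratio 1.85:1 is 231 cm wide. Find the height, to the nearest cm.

At 1.85:1, 231 / 1.850 ≈ 124.86.

125 cm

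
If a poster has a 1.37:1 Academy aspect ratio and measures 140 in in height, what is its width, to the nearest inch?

140 × 1.370 = 191.80.

192 in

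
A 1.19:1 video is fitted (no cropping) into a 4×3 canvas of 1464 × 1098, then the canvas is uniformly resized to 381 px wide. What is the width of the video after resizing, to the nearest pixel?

In the 1464×1098 frame the video fills the height: width = 1098 × 1.190 ≈ 1306.62 px.
Resizing to 381 px wide multiplies everything by 0.2602: 1306.62 → 340.04 px.

340 px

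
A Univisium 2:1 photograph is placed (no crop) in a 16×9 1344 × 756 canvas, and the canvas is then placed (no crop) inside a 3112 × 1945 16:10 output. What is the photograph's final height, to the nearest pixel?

1556 px

Univisium 2:1 in 1344×756: fills the width, so the photograph is 1344.00 × 672.00.
16×9 in 3112×1945: fills the width, so the intermediate becomes 3112.00 × 1750.50 — a scale of ×2.3155.
So the photograph's height is 672.00 × 2.3155 ≈ 1556.00.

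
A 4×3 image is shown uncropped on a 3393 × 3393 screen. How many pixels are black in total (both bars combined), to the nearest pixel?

2878112 pixels

Since 1.333 > 1.000, the image is width-limited.
That makes the image 2544.7500 px tall (3393 × 3/4).
Leftover height: 3393 − 2544.7500 = 848.2500 px.
Bar area = 848.2500 × 3393 ≈ 2878112 px.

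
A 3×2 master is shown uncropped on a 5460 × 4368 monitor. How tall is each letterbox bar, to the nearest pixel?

364 px

3×2 (1.500) > 5:4 (1.250), so the master fills the width.
Content height = 5460 × 2/3 ≈ 3640.00 px.
Black = 4368 − 3640.00 = 728.00 px, or 364.00 per bar.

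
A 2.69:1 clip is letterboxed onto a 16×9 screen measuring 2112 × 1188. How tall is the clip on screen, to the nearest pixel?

785 px

2.69:1 (2.690) > 16×9 (1.778), so the clip fills the width.
Content height = 2112 / 2.690 ≈ 785.13 px.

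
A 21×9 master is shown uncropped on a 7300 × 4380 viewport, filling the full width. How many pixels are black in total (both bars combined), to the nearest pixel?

9135429 pixels

Content height = 7300 × 9/21 ≈ 3128.5714 px.
Black = 4380 − 3128.5714 = 1251.4286 px.
Across the 7300-px span: 1251.4286 × 7300 ≈ 9135429 px.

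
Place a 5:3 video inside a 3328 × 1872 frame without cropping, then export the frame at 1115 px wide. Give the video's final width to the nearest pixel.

In the 3328×1872 frame the video fills the height: width = 1872 × 5/3 ≈ 3120.00 px.
Scaling 3328 → 1115 is ×0.3350, so the width becomes 3120.00 × 0.3350 ≈ 1045.31 px.

1045 px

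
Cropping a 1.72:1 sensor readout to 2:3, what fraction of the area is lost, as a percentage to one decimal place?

Going from 1.72:1 to 2:3 means cutting width while keeping height.
Area ratio = (0.667)/(1.720) = 38.76%; the remaining 61.24% is cropped out.

61.2%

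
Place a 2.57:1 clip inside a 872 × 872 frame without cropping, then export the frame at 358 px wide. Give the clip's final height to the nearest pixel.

At 872×872 the clip is width-limited, so height = 872 / 2.570 ≈ 339.30 px.
The frame scales by 358/872 = 0.4106; 339.30 × 0.4106 ≈ 139.30 px.

139 px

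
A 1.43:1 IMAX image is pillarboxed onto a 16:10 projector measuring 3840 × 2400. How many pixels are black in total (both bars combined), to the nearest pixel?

979200 pixels

1.43:1 IMAX is narrower than 16:10, so it spans the full height.
The image is 2400 × 1.430 ≈ 3432.0000 px wide.
Black = 3840 − 3432.0000 = 408.0000 px.
Across the 2400-px span: 408.0000 × 2400 ≈ 979200 px.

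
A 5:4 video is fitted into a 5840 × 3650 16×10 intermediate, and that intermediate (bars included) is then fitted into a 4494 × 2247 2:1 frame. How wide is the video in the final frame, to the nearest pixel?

5:4 in 5840×3650: fills the height, so the video is 4562.50 × 3650.00.
Second fit — the 16×10 canvas into 4494×2247 spans the height: 3595.20 × 2247.00 (×0.6156 from 5840×3650).
So the video's width is 4562.50 × 0.6156 ≈ 2808.75.

2809 px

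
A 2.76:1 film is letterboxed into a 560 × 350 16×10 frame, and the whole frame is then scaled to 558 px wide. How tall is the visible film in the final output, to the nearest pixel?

202 px

At 560×350 the film is width-limited, so height = 560 / 2.760 ≈ 202.90 px.
The frame scales by 558/560 = 0.9964; 202.90 × 0.9964 ≈ 202.17 px.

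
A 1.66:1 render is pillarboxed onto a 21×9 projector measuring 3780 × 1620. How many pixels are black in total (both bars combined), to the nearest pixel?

1.66:1 is narrower than 21×9, so it spans the full height.
The render is 1620 × 1.660 ≈ 2689.2000 px wide.
Black = 3780 − 2689.2000 = 1090.8000 px.
Bar area = 1090.8000 × 1620 ≈ 1767096 px.

1767096 pixels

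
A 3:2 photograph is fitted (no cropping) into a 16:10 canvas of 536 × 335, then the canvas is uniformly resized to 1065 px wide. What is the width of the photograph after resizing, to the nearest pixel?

998 px

At 536×335 the photograph is height-limited, so width = 335 × 3/2 ≈ 502.50 px.
The frame scales by 1065/536 = 1.9869; 502.50 × 1.9869 ≈ 998.44 px.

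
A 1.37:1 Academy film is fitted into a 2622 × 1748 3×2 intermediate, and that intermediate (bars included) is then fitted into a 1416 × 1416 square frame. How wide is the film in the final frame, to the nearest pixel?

1293 px

Inside the 2622×1748 canvas the film is height-limited at 2394.76 × 1748.00.
The 3×2 canvas is width-limited in 1416×1416, giving 1416.00 × 944.00; scale factor 0.5400.
The film scales with it: width 2394.76 × 0.5400 ≈ 1293.28.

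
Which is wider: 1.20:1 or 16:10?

1.2 and 16:10 = 1.6; 1.6 > 1.2.

16:10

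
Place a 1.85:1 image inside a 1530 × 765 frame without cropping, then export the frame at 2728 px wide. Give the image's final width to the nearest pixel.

At 1530×765 the image is height-limited, so width = 765 × 1.850 ≈ 1415.25 px.
Scaling 1530 → 2728 is ×1.7830, so the width becomes 1415.25 × 1.7830 ≈ 2523.40 px.

2523 px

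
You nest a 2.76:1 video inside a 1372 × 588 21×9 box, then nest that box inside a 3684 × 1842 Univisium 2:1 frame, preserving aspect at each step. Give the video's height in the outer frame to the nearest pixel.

Inside the 1372×588 canvas the video is width-limited at 1372.00 × 497.10.
21×9 in 3684×1842: fills the width, so the intermediate becomes 3684.00 × 1578.86 — a scale of ×2.6851.
The video scales with it: height 497.10 × 2.6851 ≈ 1334.78.

1335 px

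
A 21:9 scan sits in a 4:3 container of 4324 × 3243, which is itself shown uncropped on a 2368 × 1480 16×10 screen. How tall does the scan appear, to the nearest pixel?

First fit — 21:9 into 4324×3243 spans the width: 4324.00 × 1853.14.
Second fit — the 4:3 canvas into 2368×1480 spans the height: 1973.33 × 1480.00 (×0.4564 from 4324×3243).
The scan scales with it: height 1853.14 × 0.4564 ≈ 845.71.

846 px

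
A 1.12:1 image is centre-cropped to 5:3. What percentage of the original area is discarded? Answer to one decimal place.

32.8%

The width stays; only height is cut (since 5:3 is wider than 1.12:1).
Area ratio = (1.120)/(1.667) = 67.20%; the remaining 32.80% is cropped out.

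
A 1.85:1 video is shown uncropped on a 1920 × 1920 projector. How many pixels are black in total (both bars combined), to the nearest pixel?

1693751 pixels

1.85:1 (1.850) > square (1.000), so the video fills the width.
The video is 1920 / 1.850 ≈ 1037.8378 px tall.
Leftover height: 1920 − 1037.8378 = 882.1622 px.
That's 882.1622 × 1920 ≈ 1693751 black pixels.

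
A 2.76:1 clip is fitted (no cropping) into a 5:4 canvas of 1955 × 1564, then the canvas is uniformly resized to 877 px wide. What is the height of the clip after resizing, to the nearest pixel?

Fitted into 1955×1564, the clip spans the width; its height is 1955 / 2.760 ≈ 708.33 px.
The frame scales by 877/1955 = 0.4486; 708.33 × 0.4486 ≈ 317.75 px.

318 px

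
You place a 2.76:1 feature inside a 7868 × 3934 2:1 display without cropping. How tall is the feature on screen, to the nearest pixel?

2.76:1 (2.760) > 2:1 (2.000), so the feature fills the width.
The feature is 7868 / 2.760 ≈ 2850.72 px tall.

2851 px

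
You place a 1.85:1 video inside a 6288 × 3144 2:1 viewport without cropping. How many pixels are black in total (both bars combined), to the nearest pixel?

1482710 pixels

1.85:1 (1.850) < 2:1 (2.000), so the video fills the height.
Content width = 3144 × 1.850 ≈ 5816.4000 px.
Leftover width: 6288 − 5816.4000 = 471.6000 px.
That's 471.6000 × 3144 ≈ 1482710 black pixels.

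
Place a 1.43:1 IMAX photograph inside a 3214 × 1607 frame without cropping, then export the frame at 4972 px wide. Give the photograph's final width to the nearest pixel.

In the 3214×1607 frame the photograph fills the height: width = 1607 × 1.430 ≈ 2298.01 px.
Resizing to 4972 px wide multiplies everything by 1.5470: 2298.01 → 3554.98 px.

3555 px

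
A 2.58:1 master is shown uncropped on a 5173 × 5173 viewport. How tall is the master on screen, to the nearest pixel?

2005 px

2.58:1 (2.580) > 1:1 (1.000), so the master fills the width.
Content height = 5173 / 2.580 ≈ 2005.04 px.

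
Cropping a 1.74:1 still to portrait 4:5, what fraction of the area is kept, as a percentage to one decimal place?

46.0%

The height stays; only width is cut (since portrait 4:5 is narrower than 1.74:1).
Area ratio = (0.800)/(1.740) = 45.98% retained.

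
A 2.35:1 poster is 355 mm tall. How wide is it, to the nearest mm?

Width = 355 × 2.350 = 834.25.

834 mm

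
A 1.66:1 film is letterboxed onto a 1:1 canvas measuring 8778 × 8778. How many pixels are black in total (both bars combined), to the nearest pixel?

Since 1.660 > 1.000, the film is width-limited.
Content height = 8778 / 1.660 ≈ 5287.9518 px.
8778 − 5287.9518 = 3490.0482 px of bars.
Across the 8778-px span: 3490.0482 × 8778 ≈ 30635643 px.

30635643 pixels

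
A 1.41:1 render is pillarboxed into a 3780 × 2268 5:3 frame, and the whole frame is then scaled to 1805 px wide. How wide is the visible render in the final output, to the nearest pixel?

1527 px

Fitted into 3780×2268, the render spans the height; its width is 2268 × 1.410 ≈ 3197.88 px.
Resizing to 1805 px wide multiplies everything by 0.4775: 3197.88 → 1527.03 px.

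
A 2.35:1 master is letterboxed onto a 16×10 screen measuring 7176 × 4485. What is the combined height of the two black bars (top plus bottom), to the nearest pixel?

1431 px

2.35:1 is wider than 16×10, so it spans the full width.
That makes the image 3053.62 px tall (7176 / 2.350).
Black = 4485 − 3053.62 = 1431.38 px.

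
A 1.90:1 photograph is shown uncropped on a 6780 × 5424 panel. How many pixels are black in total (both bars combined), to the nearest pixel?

12580825 pixels

1.90:1 (1.900) > 5:4 (1.250), so the photograph fills the width.
Content height = 6780 / 1.900 ≈ 3568.4211 px.
5424 − 3568.4211 = 1855.5789 px of bars.
Bar area = 1855.5789 × 6780 ≈ 12580825 px.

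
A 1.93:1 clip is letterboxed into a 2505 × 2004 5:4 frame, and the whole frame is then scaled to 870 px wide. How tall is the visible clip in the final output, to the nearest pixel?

451 px

Fitted into 2505×2004, the clip spans the width; its height is 2505 / 1.930 ≈ 1297.93 px.
The frame scales by 870/2505 = 0.3473; 1297.93 × 0.3473 ≈ 450.78 px.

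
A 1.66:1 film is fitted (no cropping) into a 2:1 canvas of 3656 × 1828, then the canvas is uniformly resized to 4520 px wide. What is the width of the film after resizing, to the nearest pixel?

3752 px

In the 3656×1828 frame the film fills the height: width = 1828 × 1.660 ≈ 3034.48 px.
Scaling 3656 → 4520 is ×1.2363, so the width becomes 3034.48 × 1.2363 ≈ 3751.60 px.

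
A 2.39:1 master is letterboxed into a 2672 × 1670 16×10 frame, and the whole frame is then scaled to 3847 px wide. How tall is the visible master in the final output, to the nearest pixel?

At 2672×1670 the master is width-limited, so height = 2672 / 2.390 ≈ 1117.99 px.
Scaling 2672 → 3847 is ×1.4397, so the height becomes 1117.99 × 1.4397 ≈ 1609.62 px.

1610 px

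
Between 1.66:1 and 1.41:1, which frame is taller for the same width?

1.66 and 1.41; 1.66 > 1.41. The smaller width-to-height ratio is the taller frame.

1.41:1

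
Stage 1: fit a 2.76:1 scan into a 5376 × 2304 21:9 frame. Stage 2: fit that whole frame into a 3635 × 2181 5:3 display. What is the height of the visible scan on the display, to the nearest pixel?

2.76:1 in 5376×2304: fills the width, so the scan is 5376.00 × 1947.83.
21:9 in 3635×2181: fills the width, so the intermediate becomes 3635.00 × 1557.86 — a scale of ×0.6762.
The scan scales with it: height 1947.83 × 0.6762 ≈ 1317.03.

1317 px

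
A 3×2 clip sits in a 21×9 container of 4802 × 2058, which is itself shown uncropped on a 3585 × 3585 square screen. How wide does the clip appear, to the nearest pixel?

2305 px

First fit — 3×2 into 4802×2058 spans the height: 3087.00 × 2058.00.
The 21×9 canvas is width-limited in 3585×3585, giving 3585.00 × 1536.43; scale factor 0.7466.
So the clip's width is 3087.00 × 0.7466 ≈ 2304.64.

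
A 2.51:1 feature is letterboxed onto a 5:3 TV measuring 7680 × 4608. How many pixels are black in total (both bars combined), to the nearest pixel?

11890476 pixels

2.51:1 is wider than 5:3, so it spans the full width.
The feature is 7680 / 2.510 ≈ 3059.7610 px tall.
Leftover height: 4608 − 3059.7610 = 1548.2390 px.
Bar area = 1548.2390 × 7680 ≈ 11890476 px.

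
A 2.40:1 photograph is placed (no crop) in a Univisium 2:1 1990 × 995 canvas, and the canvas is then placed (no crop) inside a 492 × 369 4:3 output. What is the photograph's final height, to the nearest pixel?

Inside the 1990×995 canvas the photograph is width-limited at 1990.00 × 829.17.
The Univisium 2:1 canvas is width-limited in 492×369, giving 492.00 × 246.00; scale factor 0.2472.
The photograph scales with it: height 829.17 × 0.2472 ≈ 205.00.

205 px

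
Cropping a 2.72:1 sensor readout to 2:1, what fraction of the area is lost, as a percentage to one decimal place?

26.5%

2:1 is narrower than 2.72:1, so the crop keeps the full height and trims the width.
Fraction kept = (2.000)/(2.720) ≈ 73.53%, so 26.47% is lost.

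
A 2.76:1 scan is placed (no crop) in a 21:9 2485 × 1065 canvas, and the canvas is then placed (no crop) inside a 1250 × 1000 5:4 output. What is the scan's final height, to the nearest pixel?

2.76:1 in 2485×1065: fills the width, so the scan is 2485.00 × 900.36.
21:9 in 1250×1000: fills the width, so the intermediate becomes 1250.00 × 535.71 — a scale of ×0.5030.
Applying the same ×0.5030: 900.36 → 452.90.

453 px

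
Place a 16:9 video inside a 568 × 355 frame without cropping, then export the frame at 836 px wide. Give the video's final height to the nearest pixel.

470 px

At 568×355 the video is width-limited, so height = 568 × 9/16 ≈ 319.50 px.
The frame scales by 836/568 = 1.4718; 319.50 × 1.4718 ≈ 470.25 px.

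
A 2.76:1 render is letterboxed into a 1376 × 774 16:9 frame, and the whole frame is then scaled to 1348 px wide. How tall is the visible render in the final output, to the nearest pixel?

In the 1376×774 frame the render fills the width: height = 1376 / 2.760 ≈ 498.55 px.
Scaling 1376 → 1348 is ×0.9797, so the height becomes 498.55 × 0.9797 ≈ 488.41 px.

488 px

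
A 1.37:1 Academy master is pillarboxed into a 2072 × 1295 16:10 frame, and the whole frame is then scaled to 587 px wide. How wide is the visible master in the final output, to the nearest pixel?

In the 2072×1295 frame the master fills the height: width = 1295 × 1.370 ≈ 1774.15 px.
The frame scales by 587/2072 = 0.2833; 1774.15 × 0.2833 ≈ 502.62 px.

503 px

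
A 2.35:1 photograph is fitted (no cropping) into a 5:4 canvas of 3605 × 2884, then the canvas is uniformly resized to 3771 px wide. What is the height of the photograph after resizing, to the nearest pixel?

In the 3605×2884 frame the photograph fills the width: height = 3605 / 2.350 ≈ 1534.04 px.
Resizing to 3771 px wide multiplies everything by 1.0460: 1534.04 → 1604.68 px.

1605 px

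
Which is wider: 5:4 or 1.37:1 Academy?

5:4 = 1.25 and 1.37; 1.37 > 1.25.

1.37:1 Academy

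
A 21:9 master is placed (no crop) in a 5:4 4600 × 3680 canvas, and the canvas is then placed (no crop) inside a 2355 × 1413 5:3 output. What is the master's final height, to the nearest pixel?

757 px

Inside the 4600×3680 canvas the master is width-limited at 4600.00 × 1971.43.
The 5:4 canvas is height-limited in 2355×1413, giving 1766.25 × 1413.00; scale factor 0.3840.
The master scales with it: height 1971.43 × 0.3840 ≈ 756.96.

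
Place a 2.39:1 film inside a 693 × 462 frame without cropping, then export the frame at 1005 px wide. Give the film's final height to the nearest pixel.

At 693×462 the film is width-limited, so height = 693 / 2.390 ≈ 289.96 px.
The frame scales by 1005/693 = 1.4502; 289.96 × 1.4502 ≈ 420.50 px.

421 px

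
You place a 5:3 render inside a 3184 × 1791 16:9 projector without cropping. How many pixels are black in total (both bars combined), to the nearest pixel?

Since 1.667 < 1.778, the render is height-limited.
The render is 1791 × 5/3 ≈ 2985.0000 px wide.
Black = 3184 − 2985.0000 = 199.0000 px.
Bar area = 199.0000 × 1791 ≈ 356409 px.

356409 pixels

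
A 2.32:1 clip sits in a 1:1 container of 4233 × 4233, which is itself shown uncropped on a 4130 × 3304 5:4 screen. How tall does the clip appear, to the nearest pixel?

Inside the 4233×4233 canvas the clip is width-limited at 4233.00 × 1824.57.
Second fit — the 1:1 canvas into 4130×3304 spans the height: 3304.00 × 3304.00 (×0.7805 from 4233×4233).
Applying the same ×0.7805: 1824.57 → 1424.14.

1424 px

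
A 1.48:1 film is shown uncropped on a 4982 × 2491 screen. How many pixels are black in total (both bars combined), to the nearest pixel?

1.48:1 (1.480) < Univisium 2:1 (2.000), so the film fills the height.
That makes the image 3686.6800 px wide (2491 × 1.480).
Black = 4982 − 3686.6800 = 1295.3200 px.
That's 1295.3200 × 2491 ≈ 3226642 black pixels.

3226642 pixels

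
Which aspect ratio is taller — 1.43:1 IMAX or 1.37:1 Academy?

1.37:1 Academy

1.43 and 1.37; 1.43 > 1.37. The smaller width-to-height ratio is the taller frame.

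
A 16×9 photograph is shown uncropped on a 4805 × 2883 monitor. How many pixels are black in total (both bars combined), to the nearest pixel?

865801 pixels

Since 1.778 > 1.667, the photograph is width-limited.
That makes the image 2702.8125 px tall (4805 × 9/16).
Leftover height: 2883 − 2702.8125 = 180.1875 px.
Bar area = 180.1875 × 4805 ≈ 865801 px.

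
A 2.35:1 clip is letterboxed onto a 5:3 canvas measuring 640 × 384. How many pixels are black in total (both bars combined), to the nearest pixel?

2.35:1 (2.350) > 5:3 (1.667), so the clip fills the width.
Content height = 640 / 2.350 ≈ 272.3404 px.
Leftover height: 384 − 272.3404 = 111.6596 px.
That's 111.6596 × 640 ≈ 71462 black pixels.

71462 pixels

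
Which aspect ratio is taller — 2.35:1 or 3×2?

2.35 and 3×2 = 1.5; 2.35 > 1.5. The smaller width-to-height ratio is the taller frame.

3×2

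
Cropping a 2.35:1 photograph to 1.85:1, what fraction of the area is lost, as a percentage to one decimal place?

The height stays; only width is cut (since 1.85:1 is narrower than 2.35:1).
Fraction kept = (1.850)/(2.350) ≈ 78.72%, so 21.28% is lost.

21.3%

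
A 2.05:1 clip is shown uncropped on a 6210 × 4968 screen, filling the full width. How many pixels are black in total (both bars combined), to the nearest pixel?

The clip is 6210 / 2.050 ≈ 3029.2683 px tall.
Leftover height: 4968 − 3029.2683 = 1938.7317 px.
Across the 6210-px span: 1938.7317 × 6210 ≈ 12039524 px.

12039524 pixels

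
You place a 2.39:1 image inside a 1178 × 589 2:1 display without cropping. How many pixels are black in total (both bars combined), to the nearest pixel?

Since 2.390 > 2.000, the image is width-limited.
Content height = 1178 / 2.390 ≈ 492.8870 px.
Leftover height: 589 − 492.8870 = 96.1130 px.
Bar area = 96.1130 × 1178 ≈ 113221 px.

113221 pixels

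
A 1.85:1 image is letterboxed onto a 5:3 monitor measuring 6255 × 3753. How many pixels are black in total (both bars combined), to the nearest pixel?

2326353 pixels

Since 1.850 > 1.667, the image is width-limited.
Content height = 6255 / 1.850 ≈ 3381.0811 px.
Black = 3753 − 3381.0811 = 371.9189 px.
Across the 6255-px span: 371.9189 × 6255 ≈ 2326353 px.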